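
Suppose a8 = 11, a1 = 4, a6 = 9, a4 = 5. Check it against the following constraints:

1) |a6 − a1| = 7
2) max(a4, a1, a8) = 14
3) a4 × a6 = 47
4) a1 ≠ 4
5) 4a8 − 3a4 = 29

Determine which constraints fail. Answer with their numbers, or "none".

1) |9 − 4| = 5, not 7  false
2) max(5, 4, 11) = 11, not 14  false
3) a4 × a6 = 5 × 9 = 45, not 47  false
4) a1 = 4, but 4 is required to differ  false
5) 4a8 − 3a4 = 4(11) − 3(5) = 29  true

Violated: 1, 2, 3, and 4.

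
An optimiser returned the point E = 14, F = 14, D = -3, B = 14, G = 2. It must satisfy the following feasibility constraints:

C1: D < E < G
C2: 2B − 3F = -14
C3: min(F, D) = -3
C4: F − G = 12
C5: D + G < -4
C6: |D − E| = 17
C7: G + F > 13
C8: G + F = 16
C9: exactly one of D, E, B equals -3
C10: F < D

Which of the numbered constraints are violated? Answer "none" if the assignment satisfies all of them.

Constraints 1, 5, 10 do not hold.

C1: values -3, 14, 2; E = 14 is not < G = 2 — violated.
C2: 2B − 3F = 2(14) − 3(14) = -14 — OK.
C3: min(14, -3) = -3 — OK.
C4: F − G = 14 − 2 = 12 — OK.
C5: D + G = -3 + 2 = -1; -1 ≥ -4, bound -4 not met — violated.
C6: |-3 − 14| = 17 — OK.
C7: G + F = 2 + 14 = 16; 16 > 13 — OK.
C8: G + F = 2 + 14 = 16 — OK.
C9: D=-3, E=14, B=14; 1 of them equals -3 — OK.
C10: F = 14, D = -3; 14 ≥ -3 (want <) — violated.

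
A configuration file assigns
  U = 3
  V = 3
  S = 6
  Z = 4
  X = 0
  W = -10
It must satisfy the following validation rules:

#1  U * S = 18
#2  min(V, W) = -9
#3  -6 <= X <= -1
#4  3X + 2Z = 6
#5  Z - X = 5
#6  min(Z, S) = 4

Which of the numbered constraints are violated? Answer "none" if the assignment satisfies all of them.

#1 U * S = 3 * 6 = 18  yes
#2 min(3, -10) = -10, not -9  no
#3 X = 0 is outside [-6, -1]  no
#4 3X + 2Z = 3(0) + 2(4) = 8, not 6  no
#5 Z - X = 4 - 0 = 4, not 5  no
#6 min(4, 6) = 4  yes

The assignment fails constraints 2, 3, 4, and 5.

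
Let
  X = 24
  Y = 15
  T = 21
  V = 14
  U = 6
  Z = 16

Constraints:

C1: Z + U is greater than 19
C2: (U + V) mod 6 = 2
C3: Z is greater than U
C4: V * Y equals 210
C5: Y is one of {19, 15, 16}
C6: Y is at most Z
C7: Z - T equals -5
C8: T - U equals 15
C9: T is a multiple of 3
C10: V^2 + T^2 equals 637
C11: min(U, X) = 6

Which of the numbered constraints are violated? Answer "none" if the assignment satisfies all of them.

All constraints are satisfied.

C1: Z + U = 16 + 6 = 22; 22 > 19 — OK.
C2: U + V = 20; 20 mod 6 = 2 — OK.
C3: Z = 16, U = 6; 16 > 6 — OK.
C4: V * Y = 14 * 15 = 210 — OK.
C5: Y = 15 is in {19, 15, 16} — OK.
C6: Y = 15, Z = 16; 15 ≤ 16 — OK.
C7: Z - T = 16 - 21 = -5 — OK.
C8: T - U = 21 - 6 = 15 — OK.
C9: 21 / 3 = 7, so 3 divides 21 — OK.
C10: V^2 + T^2 = 14^2 + 21^2 = 196 + 441 = 637 — OK.
C11: min(6, 24) = 6 — OK.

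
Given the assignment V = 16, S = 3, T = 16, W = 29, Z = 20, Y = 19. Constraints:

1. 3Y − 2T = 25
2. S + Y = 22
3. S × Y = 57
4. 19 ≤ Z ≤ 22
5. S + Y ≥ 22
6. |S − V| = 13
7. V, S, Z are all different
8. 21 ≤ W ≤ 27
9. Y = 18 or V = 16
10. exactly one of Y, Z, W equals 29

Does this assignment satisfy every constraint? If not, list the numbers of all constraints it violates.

Constraint 8 does not hold.

1. 3Y − 2T = 3(19) − 2(16) = 25  ✔
2. S + Y = 3 + 19 = 22  ✔
3. S × Y = 3 × 19 = 57  ✔
4. Z = 20 lies in [19, 22]  ✔
5. S + Y = 3 + 19 = 22; 22 ≥ 22  ✔
6. |3 − 16| = 13  ✔
7. values 16, 3, 20 are pairwise distinct  ✔
8. W = 29 is outside [21, 27]  ✘
9. Y = 19 ≠ 18, but V = 16 = 16 (second disjunct)  ✔
10. Y=19, Z=20, W=29; 1 of them equals 29  ✔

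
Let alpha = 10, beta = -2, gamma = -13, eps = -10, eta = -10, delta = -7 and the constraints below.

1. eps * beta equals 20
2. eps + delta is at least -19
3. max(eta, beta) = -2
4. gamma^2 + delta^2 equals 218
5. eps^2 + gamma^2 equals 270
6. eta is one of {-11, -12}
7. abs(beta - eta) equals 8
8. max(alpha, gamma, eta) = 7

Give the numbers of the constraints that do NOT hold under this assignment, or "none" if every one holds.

1. eps * beta = -10 * (-2) = 20  ✓
2. eps + delta = -10 + (-7) = -17; -17 ≥ -19  ✓
3. max(-10, -2) = -2  ✓
4. gamma^2 + delta^2 = (-13)^2 + (-7)^2 = 169 + 49 = 218  ✓
5. eps^2 + gamma^2 = (-10)^2 + (-13)^2 = 100 + 169 = 269, not 270  ✗
6. eta = -10 is not in {-11, -12}  ✗
7. abs(-2 - (-10)) = 8  ✓
8. max(10, -13, -10) = 10, not 7  ✗

Constraints 5, 6, and 8 do not hold.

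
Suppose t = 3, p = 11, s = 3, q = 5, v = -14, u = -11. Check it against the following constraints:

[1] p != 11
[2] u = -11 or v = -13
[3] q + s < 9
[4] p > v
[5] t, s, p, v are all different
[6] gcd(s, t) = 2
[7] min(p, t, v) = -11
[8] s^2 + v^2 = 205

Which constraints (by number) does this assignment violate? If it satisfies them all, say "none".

The assignment fails constraints 1, 5, 6, 7.

[1] p = 11, but 11 is required to differ  ✘
[2] u = -11 = -11 (first disjunct)  ✔
[3] q + s = 5 + 3 = 8; 8 < 9  ✔
[4] p = 11, v = -14; 11 > -14  ✔
[5] t = s = 3, not all different  ✘
[6] gcd(3, 3) = 3, not 2  ✘
[7] min(11, 3, -14) = -14, not -11  ✘
[8] s^2 + v^2 = 3^2 + (-14)^2 = 9 + 196 = 205  ✔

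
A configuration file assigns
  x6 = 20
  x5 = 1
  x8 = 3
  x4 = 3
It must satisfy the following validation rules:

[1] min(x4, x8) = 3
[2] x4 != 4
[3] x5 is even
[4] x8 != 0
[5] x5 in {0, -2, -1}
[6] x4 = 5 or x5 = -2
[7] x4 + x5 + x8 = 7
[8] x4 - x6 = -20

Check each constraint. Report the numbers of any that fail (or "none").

[1] min(3, 3) = 3 — holds.
[2] x4 = 3, and 3 ≠ 4 — holds.
[3] x5 = 1 is odd — fails.
[4] x8 = 3, and 3 ≠ 0 — holds.
[5] x5 = 1 is not in {0, -2, -1} — fails.
[6] x4 = 3 ≠ 5 and x5 = 1 ≠ -2; both disjuncts false — fails.
[7] x4 + x5 + x8 = 3 + 1 + 3 = 7 — holds.
[8] x4 - x6 = 3 - 20 = -17, not -20 — fails.

Constraints 3, 5, 6, 8 are violated.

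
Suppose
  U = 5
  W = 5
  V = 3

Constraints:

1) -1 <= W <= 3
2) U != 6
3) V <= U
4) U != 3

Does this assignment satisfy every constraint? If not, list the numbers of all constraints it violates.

Constraint 1 does not hold.

1) W = 5 is outside [-1, 3] — fails.
2) U = 5, and 5 ≠ 6 — holds.
3) V = 3, U = 5; 3 ≤ 5 — holds.
4) U = 5, and 5 ≠ 3 — holds.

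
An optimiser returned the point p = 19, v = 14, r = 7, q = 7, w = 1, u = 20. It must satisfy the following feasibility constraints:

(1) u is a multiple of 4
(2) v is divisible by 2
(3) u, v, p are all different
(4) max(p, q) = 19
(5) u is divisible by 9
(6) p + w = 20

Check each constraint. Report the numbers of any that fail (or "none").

(1) 20 / 4 = 5, so 4 divides 20 — OK.
(2) 14 / 2 = 7, so 2 divides 14 — OK.
(3) values 20, 14, 19 are pairwise distinct — OK.
(4) max(19, 7) = 19 — OK.
(5) 20 = 9*2 + 2, so 9 does not divide 20 — violated.
(6) p + w = 19 + 1 = 20 — OK.

Constraint 5 is violated.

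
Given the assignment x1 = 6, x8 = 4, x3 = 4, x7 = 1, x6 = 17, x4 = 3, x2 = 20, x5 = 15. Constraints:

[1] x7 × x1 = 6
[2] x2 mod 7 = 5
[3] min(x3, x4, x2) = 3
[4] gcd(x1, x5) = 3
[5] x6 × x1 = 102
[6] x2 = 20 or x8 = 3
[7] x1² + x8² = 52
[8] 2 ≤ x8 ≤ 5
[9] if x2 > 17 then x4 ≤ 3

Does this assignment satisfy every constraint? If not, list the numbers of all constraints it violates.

[1] x7 × x1 = 1 × 6 = 6  holds
[2] 20 mod 7 = 6, not 5  fails
[3] min(4, 3, 20) = 3  holds
[4] gcd(6, 15) = 3  holds
[5] x6 × x1 = 17 × 6 = 102  holds
[6] x2 = 20 = 20 (first disjunct)  holds
[7] x1² + x8² = 6² + 4² = 36 + 16 = 52  holds
[8] x8 = 4 lies in [2, 5]  holds
[9] x2 = 20 > 17, so we need x4 ≤ 3; x4 = 3 ≤ 3  holds

Violated: 2.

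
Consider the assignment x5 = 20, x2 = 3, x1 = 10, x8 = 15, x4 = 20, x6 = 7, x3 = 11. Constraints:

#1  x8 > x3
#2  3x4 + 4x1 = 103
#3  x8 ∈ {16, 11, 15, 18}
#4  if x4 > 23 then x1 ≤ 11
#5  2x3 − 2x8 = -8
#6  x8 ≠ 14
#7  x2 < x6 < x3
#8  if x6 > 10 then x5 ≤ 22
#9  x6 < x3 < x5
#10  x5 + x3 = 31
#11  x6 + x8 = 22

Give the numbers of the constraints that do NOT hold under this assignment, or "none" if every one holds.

#1 x8 = 15, x3 = 11; 15 > 11  yes
#2 3x4 + 4x1 = 3(20) + 4(10) = 100, not 103  no
#3 x8 = 15 is in {16, 11, 15, 18}  yes
#4 x4 = 20, not > 23; antecedent false, conditional vacuously true  yes
#5 2x3 − 2x8 = 2(11) − 2(15) = -8  yes
#6 x8 = 15, and 15 ≠ 14  yes
#7 values 3 < 7 < 11  yes
#8 x6 = 7, not > 10; antecedent false, conditional vacuously true  yes
#9 values 7 < 11 < 20  yes
#10 x5 + x3 = 20 + 11 = 31  yes
#11 x6 + x8 = 7 + 15 = 22  yes

Violated: 2.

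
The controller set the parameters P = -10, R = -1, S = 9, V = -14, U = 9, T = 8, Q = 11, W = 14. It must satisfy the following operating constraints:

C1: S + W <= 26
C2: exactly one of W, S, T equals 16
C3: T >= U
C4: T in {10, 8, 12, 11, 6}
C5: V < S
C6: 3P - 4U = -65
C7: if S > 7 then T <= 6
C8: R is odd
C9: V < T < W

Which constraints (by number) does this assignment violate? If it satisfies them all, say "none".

C1: S + W = 9 + 14 = 23; 23 ≤ 26 — satisfied.
C2: W=14, S=9, T=8; 0 of them equal 16, not exactly one — violated.
C3: T = 8, U = 9; 8 < 9 (want ≥) — violated.
C4: T = 8 is in {10, 8, 12, 11, 6} — satisfied.
C5: V = -14, S = 9; -14 < 9 — satisfied.
C6: 3P - 4U = 3(-10) - 4(9) = -66, not -65 — violated.
C7: S = 9 > 7, so we need T ≤ 6; but T = 8 > 6 — violated.
C8: R = -1 is odd — satisfied.
C9: values -14 < 8 < 14 — satisfied.

No — constraints 2, 3, 6, 7 are not satisfied.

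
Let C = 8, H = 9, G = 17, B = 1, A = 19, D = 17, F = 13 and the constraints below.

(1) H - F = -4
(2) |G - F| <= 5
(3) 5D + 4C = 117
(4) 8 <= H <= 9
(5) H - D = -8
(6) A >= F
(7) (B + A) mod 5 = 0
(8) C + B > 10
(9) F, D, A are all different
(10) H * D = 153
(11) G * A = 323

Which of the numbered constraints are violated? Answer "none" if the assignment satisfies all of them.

(1) H - F = 9 - 13 = -4 — OK.
(2) |17 - 13| = 4; 4 ≤ 5 — OK.
(3) 5D + 4C = 5(17) + 4(8) = 117 — OK.
(4) H = 9 lies in [8, 9] — OK.
(5) H - D = 9 - 17 = -8 — OK.
(6) A = 19, F = 13; 19 ≥ 13 — OK.
(7) B + A = 20; 20 mod 5 = 0 — OK.
(8) C + B = 8 + 1 = 9; 9 ≤ 10, bound 10 not met — violated.
(9) values 13, 17, 19 are pairwise distinct — OK.
(10) H * D = 9 * 17 = 153 — OK.
(11) G * A = 17 * 19 = 323 — OK.

Violated: 8.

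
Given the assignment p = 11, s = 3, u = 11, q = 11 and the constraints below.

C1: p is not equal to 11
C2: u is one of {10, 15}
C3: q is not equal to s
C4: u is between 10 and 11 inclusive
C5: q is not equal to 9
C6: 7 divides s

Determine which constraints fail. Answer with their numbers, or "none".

C1: p = 11, but 11 is required to differ  ✘
C2: u = 11 is not in {10, 15}  ✘
C3: q = 11, s = 3; distinct  ✔
C4: u = 11 lies in [10, 11]  ✔
C5: q = 11, and 11 ≠ 9  ✔
C6: 3 = 7*0 + 3, so 7 does not divide 3  ✘

Constraints 1, 2, and 6 do not hold.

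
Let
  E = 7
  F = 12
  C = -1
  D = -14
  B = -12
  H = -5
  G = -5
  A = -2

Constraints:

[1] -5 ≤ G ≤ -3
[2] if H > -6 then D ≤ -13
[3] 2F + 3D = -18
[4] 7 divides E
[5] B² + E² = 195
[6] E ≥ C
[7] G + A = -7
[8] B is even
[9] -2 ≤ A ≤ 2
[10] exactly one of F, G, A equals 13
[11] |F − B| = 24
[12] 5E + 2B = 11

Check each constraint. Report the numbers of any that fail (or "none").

Violated: 5 and 10.

[1] G = -5 lies in [-5, -3]  OK
[2] H = -5 > -6, so we need D ≤ -13; D = -14 ≤ -13  OK
[3] 2F + 3D = 2(12) + 3(-14) = -18  OK
[4] 7 / 7 = 1, so 7 divides 7  OK
[5] B² + E² = (-12)² + 7² = 144 + 49 = 193, not 195  FAIL
[6] E = 7, C = -1; 7 ≥ -1  OK
[7] G + A = -5 + (-2) = -7  OK
[8] B = -12 is even  OK
[9] A = -2 lies in [-2, 2]  OK
[10] F=12, G=-5, A=-2; 0 of them equal 13, not exactly one  FAIL
[11] |12 − (-12)| = 24  OK
[12] 5E + 2B = 5(7) + 2(-12) = 11  OK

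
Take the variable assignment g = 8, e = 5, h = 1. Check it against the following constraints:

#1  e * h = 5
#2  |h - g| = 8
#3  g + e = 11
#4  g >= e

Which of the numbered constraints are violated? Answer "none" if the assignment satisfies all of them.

#1 e * h = 5 * 1 = 5 — satisfied.
#2 |1 - 8| = 7, not 8 — violated.
#3 g + e = 8 + 5 = 13, not 11 — violated.
#4 g = 8, e = 5; 8 ≥ 5 — satisfied.

Constraints 2, 3 are violated.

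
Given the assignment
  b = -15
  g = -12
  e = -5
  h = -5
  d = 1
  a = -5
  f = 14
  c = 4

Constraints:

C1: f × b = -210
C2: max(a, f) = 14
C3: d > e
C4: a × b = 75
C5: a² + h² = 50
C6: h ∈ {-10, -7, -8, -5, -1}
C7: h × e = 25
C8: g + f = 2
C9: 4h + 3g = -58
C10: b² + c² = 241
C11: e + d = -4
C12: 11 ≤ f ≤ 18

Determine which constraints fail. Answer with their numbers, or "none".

Violated: 9.

C1: f × b = 14 × (-15) = -210  true
C2: max(-5, 14) = 14  true
C3: d = 1, e = -5; 1 > -5  true
C4: a × b = -5 × (-15) = 75  true
C5: a² + h² = (-5)² + (-5)² = 25 + 25 = 50  true
C6: h = -5 is in {-10, -7, -8, -5, -1}  true
C7: h × e = -5 × (-5) = 25  true
C8: g + f = -12 + 14 = 2  true
C9: 4h + 3g = 4(-5) + 3(-12) = -56, not -58  false
C10: b² + c² = (-15)² + 4² = 225 + 16 = 241  true
C11: e + d = -5 + 1 = -4  true
C12: f = 14 lies in [11, 18]  true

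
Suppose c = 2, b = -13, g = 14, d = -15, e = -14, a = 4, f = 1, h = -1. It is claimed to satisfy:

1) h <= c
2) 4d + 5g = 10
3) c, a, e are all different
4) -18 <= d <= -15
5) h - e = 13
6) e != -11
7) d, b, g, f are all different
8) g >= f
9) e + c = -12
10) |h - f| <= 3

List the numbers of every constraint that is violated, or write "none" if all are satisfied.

1) h = -1, c = 2; -1 ≤ 2  ✓
2) 4d + 5g = 4(-15) + 5(14) = 10  ✓
3) values 2, 4, -14 are pairwise distinct  ✓
4) d = -15 lies in [-18, -15]  ✓
5) h - e = -1 - (-14) = 13  ✓
6) e = -14, and -14 ≠ -11  ✓
7) values -15, -13, 14, 1 are pairwise distinct  ✓
8) g = 14, f = 1; 14 ≥ 1  ✓
9) e + c = -14 + 2 = -12  ✓
10) |-1 - 1| = 2; 2 ≤ 3  ✓

None — every constraint holds.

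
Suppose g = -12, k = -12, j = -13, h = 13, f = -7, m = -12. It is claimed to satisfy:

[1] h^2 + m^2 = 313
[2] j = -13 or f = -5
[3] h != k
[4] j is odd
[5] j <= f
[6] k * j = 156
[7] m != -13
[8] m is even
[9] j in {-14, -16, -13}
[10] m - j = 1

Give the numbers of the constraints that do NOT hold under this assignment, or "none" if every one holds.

No violations.

[1] h^2 + m^2 = 13^2 + (-12)^2 = 169 + 144 = 313 — holds.
[2] j = -13 = -13 (first disjunct) — holds.
[3] h = 13, k = -12; distinct — holds.
[4] j = -13 is odd — holds.
[5] j = -13, f = -7; -13 ≤ -7 — holds.
[6] k * j = -12 * (-13) = 156 — holds.
[7] m = -12, and -12 ≠ -13 — holds.
[8] m = -12 is even — holds.
[9] j = -13 is in {-14, -16, -13} — holds.
[10] m - j = -12 - (-13) = 1 — holds.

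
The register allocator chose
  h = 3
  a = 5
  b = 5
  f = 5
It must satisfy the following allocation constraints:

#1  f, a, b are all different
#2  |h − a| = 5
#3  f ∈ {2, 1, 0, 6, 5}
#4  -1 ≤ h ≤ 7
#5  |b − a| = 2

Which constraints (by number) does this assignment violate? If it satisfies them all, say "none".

#1 f = a = 5, not all different — does not hold.
#2 |3 − 5| = 2, not 5 — does not hold.
#3 f = 5 is in {2, 1, 0, 6, 5} — holds.
#4 h = 3 lies in [-1, 7] — holds.
#5 |5 − 5| = 0, not 2 — does not hold.

Constraints 1, 2, and 5 are violated.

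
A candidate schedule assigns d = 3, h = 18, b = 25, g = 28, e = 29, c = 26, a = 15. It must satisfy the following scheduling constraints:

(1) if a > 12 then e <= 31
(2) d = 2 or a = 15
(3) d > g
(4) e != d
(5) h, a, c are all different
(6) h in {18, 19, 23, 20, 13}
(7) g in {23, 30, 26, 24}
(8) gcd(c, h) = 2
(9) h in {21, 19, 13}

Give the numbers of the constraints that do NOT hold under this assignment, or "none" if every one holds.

(1) a = 15 > 12, so we need e ≤ 31; e = 29 ≤ 31  holds
(2) d = 3 ≠ 2, but a = 15 = 15 (second disjunct)  holds
(3) d = 3, g = 28; 3 ≤ 28 (want >)  fails
(4) e = 29, d = 3; distinct  holds
(5) values 18, 15, 26 are pairwise distinct  holds
(6) h = 18 is in {18, 19, 23, 20, 13}  holds
(7) g = 28 is not in {23, 30, 26, 24}  fails
(8) gcd(26, 18) = 2  holds
(9) h = 18 is not in {21, 19, 13}  fails

Violated: 3, 7, and 9.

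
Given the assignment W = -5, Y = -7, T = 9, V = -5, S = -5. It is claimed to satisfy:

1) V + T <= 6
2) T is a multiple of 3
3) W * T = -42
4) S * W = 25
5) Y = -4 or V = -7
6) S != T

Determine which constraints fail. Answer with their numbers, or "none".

Violated: 3, 5.

1) V + T = -5 + 9 = 4; 4 ≤ 6 — satisfied.
2) 9 / 3 = 3, so 3 divides 9 — satisfied.
3) W * T = -5 * 9 = -45, not -42 — violated.
4) S * W = -5 * (-5) = 25 — satisfied.
5) Y = -7 ≠ -4 and V = -5 ≠ -7; both disjuncts false — violated.
6) S = -5, T = 9; distinct — satisfied.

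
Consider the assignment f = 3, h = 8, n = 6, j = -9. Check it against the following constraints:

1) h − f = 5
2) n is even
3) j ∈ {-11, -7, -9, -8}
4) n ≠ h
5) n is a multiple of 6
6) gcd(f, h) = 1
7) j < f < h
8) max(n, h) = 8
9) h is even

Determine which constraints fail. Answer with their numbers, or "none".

The assignment satisfies every constraint.

1) h − f = 8 − 3 = 5  yes
2) n = 6 is even  yes
3) j = -9 is in {-11, -7, -9, -8}  yes
4) n = 6, h = 8; distinct  yes
5) 6 / 6 = 1, so 6 divides 6  yes
6) gcd(3, 8) = 1  yes
7) values -9 < 3 < 8  yes
8) max(6, 8) = 8  yes
9) h = 8 is even  yes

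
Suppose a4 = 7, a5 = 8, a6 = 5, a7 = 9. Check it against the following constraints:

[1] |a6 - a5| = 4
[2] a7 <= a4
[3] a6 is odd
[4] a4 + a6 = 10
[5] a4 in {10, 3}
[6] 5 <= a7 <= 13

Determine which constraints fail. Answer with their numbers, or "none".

Constraints 1, 2, 4, and 5 are violated.

[1] |5 - 8| = 3, not 4  false
[2] a7 = 9, a4 = 7; 9 > 7 (want ≤)  false
[3] a6 = 5 is odd  true
[4] a4 + a6 = 7 + 5 = 12, not 10  false
[5] a4 = 7 is not in {10, 3}  false
[6] a7 = 9 lies in [5, 13]  true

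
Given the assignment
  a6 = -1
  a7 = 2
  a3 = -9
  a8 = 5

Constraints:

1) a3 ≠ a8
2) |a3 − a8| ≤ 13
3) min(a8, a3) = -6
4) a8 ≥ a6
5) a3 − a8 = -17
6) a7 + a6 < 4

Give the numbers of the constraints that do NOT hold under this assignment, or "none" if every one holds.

1) a3 = -9, a8 = 5; distinct  yes
2) |-9 − 5| = 14; 14 > 13, exceeds bound 13  no
3) min(5, -9) = -9, not -6  no
4) a8 = 5, a6 = -1; 5 ≥ -1  yes
5) a3 − a8 = -9 − 5 = -14, not -17  no
6) a7 + a6 = 2 + (-1) = 1; 1 < 4  yes

Constraints 2, 3, 5 are violated.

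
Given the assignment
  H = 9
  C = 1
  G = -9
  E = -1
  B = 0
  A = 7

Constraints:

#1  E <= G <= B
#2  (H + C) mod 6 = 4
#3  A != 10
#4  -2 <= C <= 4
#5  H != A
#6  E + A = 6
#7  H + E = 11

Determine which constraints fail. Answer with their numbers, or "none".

#1 values -1, -9, 0; E = -1 is not <= G = -9  ✘
#2 H + C = 10; 10 mod 6 = 4  ✔
#3 A = 7, and 7 ≠ 10  ✔
#4 C = 1 lies in [-2, 4]  ✔
#5 H = 9, A = 7; distinct  ✔
#6 E + A = -1 + 7 = 6  ✔
#7 H + E = 9 + (-1) = 8, not 11  ✘

Constraints 1, 7 are violated.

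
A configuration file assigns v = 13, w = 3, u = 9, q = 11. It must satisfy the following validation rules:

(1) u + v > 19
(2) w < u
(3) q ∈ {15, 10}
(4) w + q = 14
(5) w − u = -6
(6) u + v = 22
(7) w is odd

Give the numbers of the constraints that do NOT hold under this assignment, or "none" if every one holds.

Violated: 3.

(1) u + v = 9 + 13 = 22; 22 > 19  yes
(2) w = 3, u = 9; 3 < 9  yes
(3) q = 11 is not in {15, 10}  no
(4) w + q = 3 + 11 = 14  yes
(5) w − u = 3 − 9 = -6  yes
(6) u + v = 9 + 13 = 22  yes
(7) w = 3 is odd  yes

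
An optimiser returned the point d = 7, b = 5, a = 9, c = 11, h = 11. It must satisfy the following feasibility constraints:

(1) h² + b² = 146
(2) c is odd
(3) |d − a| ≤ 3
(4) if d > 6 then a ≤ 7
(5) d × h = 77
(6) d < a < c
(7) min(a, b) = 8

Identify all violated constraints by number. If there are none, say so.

No — constraints 4, 7 are not satisfied.

(1) h² + b² = 11² + 5² = 121 + 25 = 146  ✓
(2) c = 11 is odd  ✓
(3) |7 − 9| = 2; 2 ≤ 3  ✓
(4) d = 7 > 6, so we need a ≤ 7; but a = 9 > 7  ✗
(5) d × h = 7 × 11 = 77  ✓
(6) values 7 < 9 < 11  ✓
(7) min(9, 5) = 5, not 8  ✗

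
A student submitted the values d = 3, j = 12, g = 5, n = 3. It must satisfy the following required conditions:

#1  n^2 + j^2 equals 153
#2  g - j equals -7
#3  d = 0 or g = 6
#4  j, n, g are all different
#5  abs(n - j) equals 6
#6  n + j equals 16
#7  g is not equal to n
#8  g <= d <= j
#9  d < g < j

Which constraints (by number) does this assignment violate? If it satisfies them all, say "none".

Constraints 3, 5, 6, 8 are violated.

#1 n^2 + j^2 = 3^2 + 12^2 = 9 + 144 = 153 — satisfied.
#2 g - j = 5 - 12 = -7 — satisfied.
#3 d = 3 ≠ 0 and g = 5 ≠ 6; both disjuncts false — violated.
#4 values 12, 3, 5 are pairwise distinct — satisfied.
#5 abs(3 - 12) = 9, not 6 — violated.
#6 n + j = 3 + 12 = 15, not 16 — violated.
#7 g = 5, n = 3; distinct — satisfied.
#8 values 5, 3, 12; g = 5 is not <= d = 3 — violated.
#9 values 3 < 5 < 12 — satisfied.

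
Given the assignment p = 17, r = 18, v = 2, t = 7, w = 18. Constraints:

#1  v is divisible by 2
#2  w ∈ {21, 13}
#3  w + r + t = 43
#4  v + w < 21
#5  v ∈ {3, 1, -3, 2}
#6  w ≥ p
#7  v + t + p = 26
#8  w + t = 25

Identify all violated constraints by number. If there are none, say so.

#1 2 / 2 = 1, so 2 divides 2  OK
#2 w = 18 is not in {21, 13}  FAIL
#3 w + r + t = 18 + 18 + 7 = 43  OK
#4 v + w = 2 + 18 = 20; 20 < 21  OK
#5 v = 2 is in {3, 1, -3, 2}  OK
#6 w = 18, p = 17; 18 ≥ 17  OK
#7 v + t + p = 2 + 7 + 17 = 26  OK
#8 w + t = 18 + 7 = 25  OK

Constraint 2 is violated.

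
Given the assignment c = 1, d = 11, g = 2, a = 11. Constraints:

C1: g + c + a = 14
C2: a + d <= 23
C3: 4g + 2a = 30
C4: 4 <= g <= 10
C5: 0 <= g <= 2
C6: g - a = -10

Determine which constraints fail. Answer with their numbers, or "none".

C1: g + c + a = 2 + 1 + 11 = 14 — OK.
C2: a + d = 11 + 11 = 22; 22 ≤ 23 — OK.
C3: 4g + 2a = 4(2) + 2(11) = 30 — OK.
C4: g = 2 is outside [4, 10] — violated.
C5: g = 2 lies in [0, 2] — OK.
C6: g - a = 2 - 11 = -9, not -10 — violated.

Constraints 4 and 6 are violated.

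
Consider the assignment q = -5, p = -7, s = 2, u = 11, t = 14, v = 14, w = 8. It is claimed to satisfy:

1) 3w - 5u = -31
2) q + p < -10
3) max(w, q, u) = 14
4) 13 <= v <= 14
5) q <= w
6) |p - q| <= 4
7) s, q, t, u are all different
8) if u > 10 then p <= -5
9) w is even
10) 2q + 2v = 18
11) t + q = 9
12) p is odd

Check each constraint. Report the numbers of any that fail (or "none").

1) 3w - 5u = 3(8) - 5(11) = -31 — satisfied.
2) q + p = -5 + (-7) = -12; -12 < -10 — satisfied.
3) max(8, -5, 11) = 11, not 14 — violated.
4) v = 14 lies in [13, 14] — satisfied.
5) q = -5, w = 8; -5 ≤ 8 — satisfied.
6) |-7 - (-5)| = 2; 2 ≤ 4 — satisfied.
7) values 2, -5, 14, 11 are pairwise distinct — satisfied.
8) u = 11 > 10, so we need p ≤ -5; p = -7 ≤ -5 — satisfied.
9) w = 8 is even — satisfied.
10) 2q + 2v = 2(-5) + 2(14) = 18 — satisfied.
11) t + q = 14 + (-5) = 9 — satisfied.
12) p = -7 is odd — satisfied.

No — constraint 3 is not satisfied.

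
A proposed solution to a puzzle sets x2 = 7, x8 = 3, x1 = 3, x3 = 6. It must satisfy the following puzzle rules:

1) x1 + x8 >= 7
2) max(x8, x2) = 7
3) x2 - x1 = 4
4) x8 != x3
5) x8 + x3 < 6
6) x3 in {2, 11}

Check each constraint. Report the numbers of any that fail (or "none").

1) x1 + x8 = 3 + 3 = 6; 6 < 7, bound 7 not met — does not hold.
2) max(3, 7) = 7 — holds.
3) x2 - x1 = 7 - 3 = 4 — holds.
4) x8 = 3, x3 = 6; distinct — holds.
5) x8 + x3 = 3 + 6 = 9; 9 ≥ 6, bound 6 not met — does not hold.
6) x3 = 6 is not in {2, 11} — does not hold.

The assignment fails constraints 1, 5, and 6.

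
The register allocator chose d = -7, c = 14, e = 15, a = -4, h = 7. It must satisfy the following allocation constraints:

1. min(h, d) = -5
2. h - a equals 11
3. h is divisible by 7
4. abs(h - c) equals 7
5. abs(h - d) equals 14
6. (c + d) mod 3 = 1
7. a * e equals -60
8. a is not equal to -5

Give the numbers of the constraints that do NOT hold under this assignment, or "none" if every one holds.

Violated: 1.

1. min(7, -7) = -7, not -5 — violated.
2. h - a = 7 - (-4) = 11 — satisfied.
3. 7 / 7 = 1, so 7 divides 7 — satisfied.
4. abs(7 - 14) = 7 — satisfied.
5. abs(7 - (-7)) = 14 — satisfied.
6. c + d = 7; 7 mod 3 = 1 — satisfied.
7. a * e = -4 * 15 = -60 — satisfied.
8. a = -4, and -4 ≠ -5 — satisfied.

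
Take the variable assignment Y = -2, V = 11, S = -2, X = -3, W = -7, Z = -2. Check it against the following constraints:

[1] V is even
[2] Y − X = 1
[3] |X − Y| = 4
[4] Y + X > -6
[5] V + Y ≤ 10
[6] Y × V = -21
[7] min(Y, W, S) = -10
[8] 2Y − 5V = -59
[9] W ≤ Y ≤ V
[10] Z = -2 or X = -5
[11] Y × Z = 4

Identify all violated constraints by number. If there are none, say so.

[1] V = 11 is odd — violated.
[2] Y − X = -2 − (-3) = 1 — OK.
[3] |-3 − (-2)| = 1, not 4 — violated.
[4] Y + X = -2 + (-3) = -5; -5 > -6 — OK.
[5] V + Y = 11 + (-2) = 9; 9 ≤ 10 — OK.
[6] Y × V = -2 × 11 = -22, not -21 — violated.
[7] min(-2, -7, -2) = -7, not -10 — violated.
[8] 2Y − 5V = 2(-2) − 5(11) = -59 — OK.
[9] values -7 ≤ -2 ≤ 11 — OK.
[10] Z = -2 = -2 (first disjunct) — OK.
[11] Y × Z = -2 × (-2) = 4 — OK.

No — constraints 1, 3, 6, and 7 are not satisfied.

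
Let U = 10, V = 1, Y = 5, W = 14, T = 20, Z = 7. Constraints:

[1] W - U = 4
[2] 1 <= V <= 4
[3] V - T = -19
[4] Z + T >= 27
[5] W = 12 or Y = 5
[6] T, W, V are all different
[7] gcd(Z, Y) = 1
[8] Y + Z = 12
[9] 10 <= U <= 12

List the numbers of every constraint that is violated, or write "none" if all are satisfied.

All constraints are satisfied.

[1] W - U = 14 - 10 = 4 — satisfied.
[2] V = 1 lies in [1, 4] — satisfied.
[3] V - T = 1 - 20 = -19 — satisfied.
[4] Z + T = 7 + 20 = 27; 27 ≥ 27 — satisfied.
[5] W = 14 ≠ 12, but Y = 5 = 5 (second disjunct) — satisfied.
[6] values 20, 14, 1 are pairwise distinct — satisfied.
[7] gcd(7, 5) = 1 — satisfied.
[8] Y + Z = 5 + 7 = 12 — satisfied.
[9] U = 10 lies in [10, 12] — satisfied.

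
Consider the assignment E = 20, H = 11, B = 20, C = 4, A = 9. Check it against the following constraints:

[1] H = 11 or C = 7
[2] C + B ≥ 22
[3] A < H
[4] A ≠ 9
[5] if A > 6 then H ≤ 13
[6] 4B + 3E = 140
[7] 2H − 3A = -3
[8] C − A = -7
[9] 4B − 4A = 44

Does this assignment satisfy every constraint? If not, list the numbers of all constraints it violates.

[1] H = 11 = 11 (first disjunct)  ✔
[2] C + B = 4 + 20 = 24; 24 ≥ 22  ✔
[3] A = 9, H = 11; 9 < 11  ✔
[4] A = 9, but 9 is required to differ  ✘
[5] A = 9 > 6, so we need H ≤ 13; H = 11 ≤ 13  ✔
[6] 4B + 3E = 4(20) + 3(20) = 140  ✔
[7] 2H − 3A = 2(11) − 3(9) = -5, not -3  ✘
[8] C − A = 4 − 9 = -5, not -7  ✘
[9] 4B − 4A = 4(20) − 4(9) = 44  ✔

Constraints 4, 7, and 8 do not hold.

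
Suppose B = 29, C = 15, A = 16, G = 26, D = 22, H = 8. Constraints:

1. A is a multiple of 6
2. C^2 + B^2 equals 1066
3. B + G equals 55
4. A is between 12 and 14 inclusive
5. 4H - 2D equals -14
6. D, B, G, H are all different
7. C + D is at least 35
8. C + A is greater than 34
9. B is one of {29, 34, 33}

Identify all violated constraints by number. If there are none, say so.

1. 16 = 6*2 + 4, so 6 does not divide 16 — fails.
2. C^2 + B^2 = 15^2 + 29^2 = 225 + 841 = 1066 — holds.
3. B + G = 29 + 26 = 55 — holds.
4. A = 16 is outside [12, 14] — fails.
5. 4H - 2D = 4(8) - 2(22) = -12, not -14 — fails.
6. values 22, 29, 26, 8 are pairwise distinct — holds.
7. C + D = 15 + 22 = 37; 37 ≥ 35 — holds.
8. C + A = 15 + 16 = 31; 31 ≤ 34, bound 34 not met — fails.
9. B = 29 is in {29, 34, 33} — holds.

No — constraints 1, 4, 5, 8 are not satisfied.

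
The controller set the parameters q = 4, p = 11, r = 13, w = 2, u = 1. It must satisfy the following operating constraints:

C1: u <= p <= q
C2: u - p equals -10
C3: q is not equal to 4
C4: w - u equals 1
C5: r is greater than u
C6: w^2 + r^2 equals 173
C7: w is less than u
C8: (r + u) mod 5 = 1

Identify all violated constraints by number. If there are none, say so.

Constraints 1, 3, 7, and 8 do not hold.

C1: values 1, 11, 4; p = 11 is not <= q = 4 — violated.
C2: u - p = 1 - 11 = -10 — satisfied.
C3: q = 4, but 4 is required to differ — violated.
C4: w - u = 2 - 1 = 1 — satisfied.
C5: r = 13, u = 1; 13 > 1 — satisfied.
C6: w^2 + r^2 = 2^2 + 13^2 = 4 + 169 = 173 — satisfied.
C7: w = 2, u = 1; 2 ≥ 1 (want <) — violated.
C8: r + u = 14; 14 mod 5 = 4, not 1 — violated.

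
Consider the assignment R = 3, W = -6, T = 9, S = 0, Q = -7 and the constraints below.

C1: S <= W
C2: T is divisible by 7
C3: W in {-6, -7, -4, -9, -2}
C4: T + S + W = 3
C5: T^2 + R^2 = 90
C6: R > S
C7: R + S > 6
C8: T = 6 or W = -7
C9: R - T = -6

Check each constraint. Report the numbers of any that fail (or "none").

Violated: 1, 2, 7, and 8.

C1: S = 0, W = -6; 0 > -6 (want ≤) — does not hold.
C2: 9 = 7*1 + 2, so 7 does not divide 9 — does not hold.
C3: W = -6 is in {-6, -7, -4, -9, -2} — holds.
C4: T + S + W = 9 + 0 + (-6) = 3 — holds.
C5: T^2 + R^2 = 9^2 + 3^2 = 81 + 9 = 90 — holds.
C6: R = 3, S = 0; 3 > 0 — holds.
C7: R + S = 3 + 0 = 3; 3 ≤ 6, bound 6 not met — does not hold.
C8: T = 9 ≠ 6 and W = -6 ≠ -7; both disjuncts false — does not hold.
C9: R - T = 3 - 9 = -6 — holds.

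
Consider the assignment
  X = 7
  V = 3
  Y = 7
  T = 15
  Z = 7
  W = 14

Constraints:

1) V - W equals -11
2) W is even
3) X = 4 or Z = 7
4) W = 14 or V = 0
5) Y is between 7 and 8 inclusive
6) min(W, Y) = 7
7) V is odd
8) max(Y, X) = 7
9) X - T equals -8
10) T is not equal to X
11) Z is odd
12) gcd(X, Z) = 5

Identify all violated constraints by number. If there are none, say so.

1) V - W = 3 - 14 = -11  yes
2) W = 14 is even  yes
3) X = 7 ≠ 4, but Z = 7 = 7 (second disjunct)  yes
4) W = 14 = 14 (first disjunct)  yes
5) Y = 7 lies in [7, 8]  yes
6) min(14, 7) = 7  yes
7) V = 3 is odd  yes
8) max(7, 7) = 7  yes
9) X - T = 7 - 15 = -8  yes
10) T = 15, X = 7; distinct  yes
11) Z = 7 is odd  yes
12) gcd(7, 7) = 7, not 5  no

No — constraint 12 is not satisfied.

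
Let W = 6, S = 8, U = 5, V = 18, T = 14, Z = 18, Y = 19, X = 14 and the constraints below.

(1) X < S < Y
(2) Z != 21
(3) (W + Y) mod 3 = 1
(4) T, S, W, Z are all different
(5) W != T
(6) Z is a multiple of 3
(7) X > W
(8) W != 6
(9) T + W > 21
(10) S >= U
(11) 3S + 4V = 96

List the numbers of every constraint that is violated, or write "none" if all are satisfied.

The assignment fails constraints 1, 8, and 9.

(1) values 14, 8, 19; X = 14 is not < S = 8  FAIL
(2) Z = 18, and 18 ≠ 21  OK
(3) W + Y = 25; 25 mod 3 = 1  OK
(4) values 14, 8, 6, 18 are pairwise distinct  OK
(5) W = 6, T = 14; distinct  OK
(6) 18 / 3 = 6, so 3 divides 18  OK
(7) X = 14, W = 6; 14 > 6  OK
(8) W = 6, but 6 is required to differ  FAIL
(9) T + W = 14 + 6 = 20; 20 ≤ 21, bound 21 not met  FAIL
(10) S = 8, U = 5; 8 ≥ 5  OK
(11) 3S + 4V = 3(8) + 4(18) = 96  OK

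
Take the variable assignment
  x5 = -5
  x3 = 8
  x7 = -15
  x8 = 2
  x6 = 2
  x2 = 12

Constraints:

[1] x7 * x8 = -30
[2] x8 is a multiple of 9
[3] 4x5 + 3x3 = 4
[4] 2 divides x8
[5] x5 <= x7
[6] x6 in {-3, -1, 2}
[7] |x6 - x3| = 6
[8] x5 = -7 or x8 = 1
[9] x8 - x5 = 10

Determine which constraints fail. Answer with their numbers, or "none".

[1] x7 * x8 = -15 * 2 = -30 — OK.
[2] 2 = 9*0 + 2, so 9 does not divide 2 — violated.
[3] 4x5 + 3x3 = 4(-5) + 3(8) = 4 — OK.
[4] 2 / 2 = 1, so 2 divides 2 — OK.
[5] x5 = -5, x7 = -15; -5 > -15 (want ≤) — violated.
[6] x6 = 2 is in {-3, -1, 2} — OK.
[7] |2 - 8| = 6 — OK.
[8] x5 = -5 ≠ -7 and x8 = 2 ≠ 1; both disjuncts false — violated.
[9] x8 - x5 = 2 - (-5) = 7, not 10 — violated.

Violated: 2, 5, 8, and 9.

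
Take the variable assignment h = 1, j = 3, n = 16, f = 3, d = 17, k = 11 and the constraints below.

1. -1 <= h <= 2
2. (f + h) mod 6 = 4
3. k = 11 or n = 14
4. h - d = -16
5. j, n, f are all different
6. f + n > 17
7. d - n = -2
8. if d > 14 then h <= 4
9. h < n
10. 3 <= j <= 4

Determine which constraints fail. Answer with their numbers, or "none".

Violated: 5 and 7.

1. h = 1 lies in [-1, 2] — holds.
2. f + h = 4; 4 mod 6 = 4 — holds.
3. k = 11 = 11 (first disjunct) — holds.
4. h - d = 1 - 17 = -16 — holds.
5. j = f = 3, not all different — does not hold.
6. f + n = 3 + 16 = 19; 19 > 17 — holds.
7. d - n = 17 - 16 = 1, not -2 — does not hold.
8. d = 17 > 14, so we need h ≤ 4; h = 1 ≤ 4 — holds.
9. h = 1, n = 16; 1 < 16 — holds.
10. j = 3 lies in [3, 4] — holds.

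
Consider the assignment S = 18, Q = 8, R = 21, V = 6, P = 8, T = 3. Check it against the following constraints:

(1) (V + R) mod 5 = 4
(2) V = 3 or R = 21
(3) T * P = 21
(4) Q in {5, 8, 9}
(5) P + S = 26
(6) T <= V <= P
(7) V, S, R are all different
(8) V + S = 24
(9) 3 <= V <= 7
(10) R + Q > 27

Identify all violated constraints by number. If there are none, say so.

(1) V + R = 27; 27 mod 5 = 2, not 4 — violated.
(2) V = 6 ≠ 3, but R = 21 = 21 (second disjunct) — OK.
(3) T * P = 3 * 8 = 24, not 21 — violated.
(4) Q = 8 is in {5, 8, 9} — OK.
(5) P + S = 8 + 18 = 26 — OK.
(6) values 3 <= 6 <= 8 — OK.
(7) values 6, 18, 21 are pairwise distinct — OK.
(8) V + S = 6 + 18 = 24 — OK.
(9) V = 6 lies in [3, 7] — OK.
(10) R + Q = 21 + 8 = 29; 29 > 27 — OK.

Constraints 1, 3 are violated.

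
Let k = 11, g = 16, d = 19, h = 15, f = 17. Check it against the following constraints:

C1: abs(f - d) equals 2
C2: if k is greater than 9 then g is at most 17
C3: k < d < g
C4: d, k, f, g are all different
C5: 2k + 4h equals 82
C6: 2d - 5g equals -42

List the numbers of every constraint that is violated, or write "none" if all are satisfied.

Constraint 3 is violated.

C1: abs(17 - 19) = 2  ✓
C2: k = 11 > 9, so we need g ≤ 17; g = 16 ≤ 17  ✓
C3: values 11, 19, 16; d = 19 is not < g = 16  ✗
C4: values 19, 11, 17, 16 are pairwise distinct  ✓
C5: 2k + 4h = 2(11) + 4(15) = 82  ✓
C6: 2d - 5g = 2(19) - 5(16) = -42  ✓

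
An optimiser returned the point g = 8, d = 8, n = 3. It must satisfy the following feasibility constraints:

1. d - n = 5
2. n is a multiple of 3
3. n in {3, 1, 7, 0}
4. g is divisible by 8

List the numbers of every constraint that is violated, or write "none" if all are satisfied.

1. d - n = 8 - 3 = 5  ✓
2. 3 / 3 = 1, so 3 divides 3  ✓
3. n = 3 is in {3, 1, 7, 0}  ✓
4. 8 / 8 = 1, so 8 divides 8  ✓

None — every constraint holds.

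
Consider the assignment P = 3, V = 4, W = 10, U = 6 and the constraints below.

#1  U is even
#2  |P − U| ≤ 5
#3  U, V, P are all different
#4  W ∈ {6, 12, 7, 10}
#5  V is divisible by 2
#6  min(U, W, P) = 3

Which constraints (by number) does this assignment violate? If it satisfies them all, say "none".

#1 U = 6 is even — holds.
#2 |3 − 6| = 3; 3 ≤ 5 — holds.
#3 values 6, 4, 3 are pairwise distinct — holds.
#4 W = 10 is in {6, 12, 7, 10} — holds.
#5 4 / 2 = 2, so 2 divides 4 — holds.
#6 min(6, 10, 3) = 3 — holds.

The assignment satisfies every constraint.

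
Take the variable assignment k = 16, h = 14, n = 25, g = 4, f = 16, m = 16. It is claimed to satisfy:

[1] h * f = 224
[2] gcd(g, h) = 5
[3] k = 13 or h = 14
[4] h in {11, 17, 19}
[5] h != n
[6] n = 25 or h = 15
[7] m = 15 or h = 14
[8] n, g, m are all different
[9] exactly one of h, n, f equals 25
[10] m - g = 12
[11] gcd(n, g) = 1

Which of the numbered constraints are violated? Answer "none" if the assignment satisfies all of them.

[1] h * f = 14 * 16 = 224 — holds.
[2] gcd(4, 14) = 2, not 5 — does not hold.
[3] k = 16 ≠ 13, but h = 14 = 14 (second disjunct) — holds.
[4] h = 14 is not in {11, 17, 19} — does not hold.
[5] h = 14, n = 25; distinct — holds.
[6] n = 25 = 25 (first disjunct) — holds.
[7] m = 16 ≠ 15, but h = 14 = 14 (second disjunct) — holds.
[8] values 25, 4, 16 are pairwise distinct — holds.
[9] h=14, n=25, f=16; 1 of them equals 25 — holds.
[10] m - g = 16 - 4 = 12 — holds.
[11] gcd(25, 4) = 1 — holds.

The assignment fails constraints 2 and 4.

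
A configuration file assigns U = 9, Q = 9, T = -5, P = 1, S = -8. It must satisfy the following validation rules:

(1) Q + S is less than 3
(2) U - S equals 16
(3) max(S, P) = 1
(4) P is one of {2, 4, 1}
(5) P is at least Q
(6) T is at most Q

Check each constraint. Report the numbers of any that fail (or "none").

Constraints 2, 5 do not hold.

(1) Q + S = 9 + (-8) = 1; 1 < 3  true
(2) U - S = 9 - (-8) = 17, not 16  false
(3) max(-8, 1) = 1  true
(4) P = 1 is in {2, 4, 1}  true
(5) P = 1, Q = 9; 1 < 9 (want ≥)  false
(6) T = -5, Q = 9; -5 ≤ 9  true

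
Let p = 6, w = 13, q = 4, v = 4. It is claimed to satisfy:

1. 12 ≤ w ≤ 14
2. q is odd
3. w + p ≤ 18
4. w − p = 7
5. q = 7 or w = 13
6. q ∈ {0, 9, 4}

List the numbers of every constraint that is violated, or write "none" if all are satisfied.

No — constraints 2 and 3 are not satisfied.

1. w = 13 lies in [12, 14]  OK
2. q = 4 is even  FAIL
3. w + p = 13 + 6 = 19; 19 > 18, bound 18 not met  FAIL
4. w − p = 13 − 6 = 7  OK
5. q = 4 ≠ 7, but w = 13 = 13 (second disjunct)  OK
6. q = 4 is in {0, 9, 4}  OK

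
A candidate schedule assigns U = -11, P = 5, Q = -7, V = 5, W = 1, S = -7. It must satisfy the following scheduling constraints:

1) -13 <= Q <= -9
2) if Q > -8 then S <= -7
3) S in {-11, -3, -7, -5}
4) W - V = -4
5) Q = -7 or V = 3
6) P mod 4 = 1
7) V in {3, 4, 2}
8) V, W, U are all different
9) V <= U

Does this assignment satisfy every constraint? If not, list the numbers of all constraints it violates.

Violated: 1, 7, 9.

1) Q = -7 is outside [-13, -9] — fails.
2) Q = -7 > -8, so we need S ≤ -7; S = -7 ≤ -7 — holds.
3) S = -7 is in {-11, -3, -7, -5} — holds.
4) W - V = 1 - 5 = -4 — holds.
5) Q = -7 = -7 (first disjunct) — holds.
6) 5 mod 4 = 1 — holds.
7) V = 5 is not in {3, 4, 2} — fails.
8) values 5, 1, -11 are pairwise distinct — holds.
9) V = 5, U = -11; 5 > -11 (want ≤) — fails.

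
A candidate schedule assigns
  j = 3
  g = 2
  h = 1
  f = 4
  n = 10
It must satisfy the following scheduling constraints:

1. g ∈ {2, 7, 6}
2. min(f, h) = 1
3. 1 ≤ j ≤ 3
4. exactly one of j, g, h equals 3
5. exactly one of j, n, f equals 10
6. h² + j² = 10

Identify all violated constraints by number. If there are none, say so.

1. g = 2 is in {2, 7, 6}  true
2. min(4, 1) = 1  true
3. j = 3 lies in [1, 3]  true
4. j=3, g=2, h=1; 1 of them equals 3  true
5. j=3, n=10, f=4; 1 of them equals 10  true
6. h² + j² = 1² + 3² = 1 + 9 = 10  true

All constraints are satisfied.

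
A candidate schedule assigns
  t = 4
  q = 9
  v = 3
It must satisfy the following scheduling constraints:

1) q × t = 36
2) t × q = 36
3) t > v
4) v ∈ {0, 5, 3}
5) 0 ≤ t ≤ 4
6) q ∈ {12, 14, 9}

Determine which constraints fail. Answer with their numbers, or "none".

The assignment satisfies every constraint.

1) q × t = 9 × 4 = 36  holds
2) t × q = 4 × 9 = 36  holds
3) t = 4, v = 3; 4 > 3  holds
4) v = 3 is in {0, 5, 3}  holds
5) t = 4 lies in [0, 4]  holds
6) q = 9 is in {12, 14, 9}  holds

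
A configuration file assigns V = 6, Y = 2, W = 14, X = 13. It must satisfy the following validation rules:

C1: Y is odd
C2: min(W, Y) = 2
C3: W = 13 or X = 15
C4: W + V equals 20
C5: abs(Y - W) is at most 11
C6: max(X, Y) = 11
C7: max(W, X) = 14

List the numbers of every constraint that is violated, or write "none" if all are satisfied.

Constraints 1, 3, 5, and 6 are violated.

C1: Y = 2 is even — fails.
C2: min(14, 2) = 2 — holds.
C3: W = 14 ≠ 13 and X = 13 ≠ 15; both disjuncts false — fails.
C4: W + V = 14 + 6 = 20 — holds.
C5: abs(2 - 14) = 12; 12 > 11, exceeds bound 11 — fails.
C6: max(13, 2) = 13, not 11 — fails.
C7: max(14, 13) = 14 — holds.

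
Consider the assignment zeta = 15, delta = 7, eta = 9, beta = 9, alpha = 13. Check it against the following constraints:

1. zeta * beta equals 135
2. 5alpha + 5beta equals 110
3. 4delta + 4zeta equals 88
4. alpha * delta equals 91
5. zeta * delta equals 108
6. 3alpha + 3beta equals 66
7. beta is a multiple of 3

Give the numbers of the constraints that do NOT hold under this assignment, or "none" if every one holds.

Violated: 5.

1. zeta * beta = 15 * 9 = 135 — holds.
2. 5alpha + 5beta = 5(13) + 5(9) = 110 — holds.
3. 4delta + 4zeta = 4(7) + 4(15) = 88 — holds.
4. alpha * delta = 13 * 7 = 91 — holds.
5. zeta * delta = 15 * 7 = 105, not 108 — does not hold.
6. 3alpha + 3beta = 3(13) + 3(9) = 66 — holds.
7. 9 / 3 = 3, so 3 divides 9 — holds.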